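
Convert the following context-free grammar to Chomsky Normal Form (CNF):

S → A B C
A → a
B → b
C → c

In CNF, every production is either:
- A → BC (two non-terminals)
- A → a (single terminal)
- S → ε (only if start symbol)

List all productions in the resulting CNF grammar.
The grammar has no ε-productions or unit productions to eliminate.
A → a is already in CNF (single terminal) – keep it.
B → b is already in CNF (single terminal) – keep it.
C → c is already in CNF (single terminal) – keep it.
S → A B C has 3 symbols on the right: break it into binary productions S → A X0, X0 → B C.
Resulting CNF grammar (5 productions): A → a; B → b; C → c; S → A X0; X0 → B C

Final answer: A → a; B → b; C → c; S → A X0; X0 → B C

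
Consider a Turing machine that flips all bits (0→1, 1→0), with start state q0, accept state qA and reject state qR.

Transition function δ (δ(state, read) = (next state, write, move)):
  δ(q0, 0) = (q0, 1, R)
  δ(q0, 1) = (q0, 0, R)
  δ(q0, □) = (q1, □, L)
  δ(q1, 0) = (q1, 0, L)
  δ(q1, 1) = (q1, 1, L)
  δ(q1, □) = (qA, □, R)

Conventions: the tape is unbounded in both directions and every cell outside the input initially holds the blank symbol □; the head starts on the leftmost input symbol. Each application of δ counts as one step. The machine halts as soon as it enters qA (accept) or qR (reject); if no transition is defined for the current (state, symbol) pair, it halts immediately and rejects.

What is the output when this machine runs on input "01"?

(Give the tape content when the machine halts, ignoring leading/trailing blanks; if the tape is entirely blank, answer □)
Step 0: [q0]01 (head at position 0)
Step 1: δ(q0, 0) = (q0, 1, R)  ⊢  1[q0]1 (head at position 1)
Step 2: δ(q0, 1) = (q0, 0, R)  ⊢  10[q0]□ (head at position 2)
Step 3: δ(q0, □) = (q1, □, L)  ⊢  1[q1]0□ (head at position 1)
Step 4: δ(q1, 0) = (q1, 0, L)  ⊢  [q1]10□ (head at position 0)
Step 5: δ(q1, 1) = (q1, 1, L)  ⊢  [q1]□10□ (head at position -1)
Step 6: δ(q1, □) = (qA, □, R)  ⊢  □[qA]10□ (head at position 0)
The machine is in qA, so it halts and accepts.
Tape content when halted (ignoring surrounding blanks): 10

Final answer: Output: 10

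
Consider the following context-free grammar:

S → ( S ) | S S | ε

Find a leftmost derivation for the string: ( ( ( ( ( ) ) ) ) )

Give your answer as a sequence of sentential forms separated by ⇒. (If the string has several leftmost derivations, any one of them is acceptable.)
Start with S.
Step 1: the leftmost non-terminal is S; apply S → ( S ):  ( S )
Step 2: the leftmost non-terminal is S; apply S → ( S ):  ( ( S ) )
Step 3: the leftmost non-terminal is S; apply S → ( S ):  ( ( ( S ) ) )
Step 4: the leftmost non-terminal is S; apply S → ( S ):  ( ( ( ( S ) ) ) )
Step 5: the leftmost non-terminal is S; apply S → ( S ):  ( ( ( ( ( S ) ) ) ) )
Step 6: the leftmost non-terminal is S; apply S → ε:  ( ( ( ( ( ) ) ) ) )

Final answer: S ⇒ ( S ) ⇒ ( ( S ) ) ⇒ ( ( ( S ) ) ) ⇒ ( ( ( ( S ) ) ) ) ⇒ ( ( ( ( ( S ) ) ) ) ) ⇒ ( ( ( ( ( ) ) ) ) )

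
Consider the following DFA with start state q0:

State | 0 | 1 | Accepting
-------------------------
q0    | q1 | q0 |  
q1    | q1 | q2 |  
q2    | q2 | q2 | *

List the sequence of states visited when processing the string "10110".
q0 → q0 → q1 → q2 → q2 → q2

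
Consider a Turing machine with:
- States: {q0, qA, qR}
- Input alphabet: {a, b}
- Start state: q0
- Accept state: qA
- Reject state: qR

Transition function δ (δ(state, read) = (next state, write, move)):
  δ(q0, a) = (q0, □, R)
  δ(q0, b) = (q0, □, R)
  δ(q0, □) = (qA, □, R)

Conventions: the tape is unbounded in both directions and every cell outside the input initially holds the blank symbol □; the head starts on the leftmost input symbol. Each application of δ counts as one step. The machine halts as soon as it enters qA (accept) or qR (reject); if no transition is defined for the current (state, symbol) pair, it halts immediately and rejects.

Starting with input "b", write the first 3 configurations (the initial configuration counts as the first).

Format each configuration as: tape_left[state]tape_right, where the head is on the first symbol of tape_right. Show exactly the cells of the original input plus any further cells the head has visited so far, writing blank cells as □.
Step 0: [q0]b (head at position 0)
Step 1: δ(q0, b) = (q0, □, R)  ⊢  □[q0]□ (head at position 1)
Step 2: δ(q0, □) = (qA, □, R)  ⊢  □□[qA]□ (head at position 2)

Final answer: [q0]b ⊢ □[q0]□ ⊢ □□[qA]□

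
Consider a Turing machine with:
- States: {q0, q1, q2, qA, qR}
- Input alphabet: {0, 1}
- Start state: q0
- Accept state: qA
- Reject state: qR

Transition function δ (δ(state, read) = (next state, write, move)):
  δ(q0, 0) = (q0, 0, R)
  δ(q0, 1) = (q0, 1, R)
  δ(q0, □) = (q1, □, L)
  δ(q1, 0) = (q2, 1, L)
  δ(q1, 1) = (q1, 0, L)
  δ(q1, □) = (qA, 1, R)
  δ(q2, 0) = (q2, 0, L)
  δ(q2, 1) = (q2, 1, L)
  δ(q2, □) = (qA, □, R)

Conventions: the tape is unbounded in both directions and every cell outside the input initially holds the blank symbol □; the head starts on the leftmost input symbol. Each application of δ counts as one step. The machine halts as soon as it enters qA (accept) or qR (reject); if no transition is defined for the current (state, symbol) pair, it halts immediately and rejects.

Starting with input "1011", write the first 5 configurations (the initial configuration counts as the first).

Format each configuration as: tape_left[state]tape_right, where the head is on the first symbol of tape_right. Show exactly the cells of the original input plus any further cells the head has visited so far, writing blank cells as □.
Step 0: [q0]1011 (head at position 0)
Step 1: δ(q0, 1) = (q0, 1, R)  ⊢  1[q0]011 (head at position 1)
Step 2: δ(q0, 0) = (q0, 0, R)  ⊢  10[q0]11 (head at position 2)
Step 3: δ(q0, 1) = (q0, 1, R)  ⊢  101[q0]1 (head at position 3)
Step 4: δ(q0, 1) = (q0, 1, R)  ⊢  1011[q0]□ (head at position 4)

Final answer: [q0]1011 ⊢ 1[q0]011 ⊢ 10[q0]11 ⊢ 101[q0]1 ⊢ 1011[q0]□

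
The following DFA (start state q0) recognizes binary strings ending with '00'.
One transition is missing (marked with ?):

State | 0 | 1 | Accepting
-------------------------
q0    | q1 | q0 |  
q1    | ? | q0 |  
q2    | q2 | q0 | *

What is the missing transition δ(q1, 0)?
q2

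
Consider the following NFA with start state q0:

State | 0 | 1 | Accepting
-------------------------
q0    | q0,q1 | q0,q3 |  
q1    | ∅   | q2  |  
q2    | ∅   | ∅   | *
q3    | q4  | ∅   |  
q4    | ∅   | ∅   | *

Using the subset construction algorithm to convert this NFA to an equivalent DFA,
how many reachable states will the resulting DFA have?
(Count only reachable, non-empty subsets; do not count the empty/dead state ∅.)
Start subset: {q0}
{q0}: on 0 → {q0, q1}, on 1 → {q0, q3}
{q0, q1}: on 0 → {q0, q1}, on 1 → {q0, q2, q3}
{q0, q3}: on 0 → {q0, q1, q4}, on 1 → {q0, q3}
{q0, q2, q3}: on 0 → {q0, q1, q4}, on 1 → {q0, q3}
{q0, q1, q4}: on 0 → {q0, q1}, on 1 → {q0, q2, q3}
Reachable non-empty subsets: {q0}, {q0, q1}, {q0, q3}, {q0, q2, q3}, {q0, q1, q4} — 5 in total.

Final answer: 5 states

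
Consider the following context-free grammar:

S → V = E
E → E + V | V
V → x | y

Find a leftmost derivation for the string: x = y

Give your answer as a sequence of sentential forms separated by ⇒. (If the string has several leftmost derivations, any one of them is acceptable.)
Start with S.
Step 1: the leftmost non-terminal is S; apply S → V = E:  V = E
Step 2: the leftmost non-terminal is V; apply V → x:  x = E
Step 3: the leftmost non-terminal is E; apply E → V:  x = V
Step 4: the leftmost non-terminal is V; apply V → y:  x = y

Final answer: S ⇒ V = E ⇒ x = E ⇒ x = V ⇒ x = y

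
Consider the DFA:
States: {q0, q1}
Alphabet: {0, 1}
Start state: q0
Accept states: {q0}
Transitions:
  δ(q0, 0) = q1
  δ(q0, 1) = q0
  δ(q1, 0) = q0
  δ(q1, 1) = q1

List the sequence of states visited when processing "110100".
Starting at q0
Read '1': q0 -> q0
Read '1': q0 -> q0
Read '0': q0 -> q1
Read '1': q1 -> q1
Read '0': q1 -> q0
Read '0': q0 -> q1

Final answer: q0 -> q0 -> q0 -> q1 -> q1 -> q0 -> q1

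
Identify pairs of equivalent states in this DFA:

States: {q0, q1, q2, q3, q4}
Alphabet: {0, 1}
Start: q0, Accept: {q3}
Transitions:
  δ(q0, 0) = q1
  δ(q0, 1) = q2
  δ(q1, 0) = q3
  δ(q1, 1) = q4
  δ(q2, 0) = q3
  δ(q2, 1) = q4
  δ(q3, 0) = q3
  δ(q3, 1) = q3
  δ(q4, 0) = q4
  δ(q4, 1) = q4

Using the table-filling algorithm:
Round 0 – mark pairs where exactly one state is accepting: (q0,q3), (q1,q3), (q2,q3), (q3,q4)
Round 1 – newly marked: (q0,q1) [on 0: q1 vs q3, already marked]; (q0,q2) [on 0: q1 vs q3, already marked]; (q1,q4) [on 0: q3 vs q4, already marked]; (q2,q4) [on 0: q3 vs q4, already marked]
Round 2 – newly marked: (q0,q4) [on 0: q1 vs q4, already marked]
No further pairs can be marked.
(q1, q2) unmarked: δ(q1,0)=q3, δ(q2,0)=q3; δ(q1,1)=q4, δ(q2,1)=q4 → equivalent
Equivalent pairs: (q1, q2)

Final answer: Equivalent pairs: (q1, q2)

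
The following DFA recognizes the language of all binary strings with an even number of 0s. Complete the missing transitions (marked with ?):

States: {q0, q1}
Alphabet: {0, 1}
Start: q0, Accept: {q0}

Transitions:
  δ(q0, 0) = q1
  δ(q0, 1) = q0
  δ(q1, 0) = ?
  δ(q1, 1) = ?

What each state remembers (consistent with the given transitions and accept states):
  q0: an even number of 0s has been read so far
  q1: an odd number of 0s has been read so far
Filling in the missing entries:
  δ(q1, 0): in q1 (an odd number of 0s has been read so far), after reading 0 we have: an even number of 0s has been read so far → q0
  δ(q1, 1): in q1 (an odd number of 0s has been read so far), after reading 1 we have: an odd number of 0s has been read so far → q1

Final answer: δ(q1, 0) = q0; δ(q1, 1) = q1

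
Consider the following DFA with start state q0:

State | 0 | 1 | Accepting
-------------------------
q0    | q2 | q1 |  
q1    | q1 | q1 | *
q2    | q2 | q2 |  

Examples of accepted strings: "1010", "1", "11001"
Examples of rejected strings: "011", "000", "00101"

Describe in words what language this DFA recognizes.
non-empty binary strings starting with 1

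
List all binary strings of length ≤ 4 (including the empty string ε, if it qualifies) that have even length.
Checking every binary string of length 0 to 4:
  Length 0: accepted: ε | rejected: (none)
  Length 1: accepted: (none) | rejected: 0, 1
  Length 2: accepted: 00, 01, 10, 11 | rejected: (none)
  Length 3: accepted: (none) | rejected: 000, 001, 010, 011, 100, 101, 110, 111
  Length 4: accepted: 0000, 0001, 0010, 0011, 0100, 0101, 0110, 0111, 1000, 1001, 1010, 1011, 1100, 1101, 1110, 1111 | rejected: (none)
Total: 21 string(s).

Final answer: ε, 00, 01, 10, 11, 0000, 0001, 0010, 0011, 0100, 0101, 0110, 0111, 1000, 1001, 1010, 1011, 1100, 1101, 1110, 1111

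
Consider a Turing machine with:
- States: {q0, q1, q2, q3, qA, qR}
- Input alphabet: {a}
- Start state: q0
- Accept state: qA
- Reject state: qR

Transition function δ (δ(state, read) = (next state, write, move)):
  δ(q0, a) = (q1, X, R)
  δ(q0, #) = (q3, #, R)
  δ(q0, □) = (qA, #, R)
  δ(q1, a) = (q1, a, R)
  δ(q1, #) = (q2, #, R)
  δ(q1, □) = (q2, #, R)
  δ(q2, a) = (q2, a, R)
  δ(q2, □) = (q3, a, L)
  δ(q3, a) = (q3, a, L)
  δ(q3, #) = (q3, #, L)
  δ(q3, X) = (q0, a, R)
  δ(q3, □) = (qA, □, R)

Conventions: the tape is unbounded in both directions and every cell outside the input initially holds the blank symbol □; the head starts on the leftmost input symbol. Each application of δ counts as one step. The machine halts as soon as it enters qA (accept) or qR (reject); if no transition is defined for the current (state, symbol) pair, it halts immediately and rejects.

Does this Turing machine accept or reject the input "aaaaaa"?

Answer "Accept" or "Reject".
Trace (configuration after each step, as tape_left[state]tape_right with head position):
Step 0: [q0]aaaaaa (head at position 0)
Step 1: X[q1]aaaaa (head 1)
Step 2: Xa[q1]aaaa (head 2)
Step 3: Xaa[q1]aaa (head 3)
Step 4: Xaaa[q1]aa (head 4)
Step 5: Xaaaa[q1]a (head 5)
Step 6: Xaaaaa[q1]□ (head 6)
Step 7: Xaaaaa#[q2]□ (head 7)
Step 8: Xaaaaa[q3]#a (head 6)
Step 9: Xaaaa[q3]a#a (head 5)
Step 10: Xaaa[q3]aa#a (head 4)
Step 11: Xaa[q3]aaa#a (head 3)
Step 12: Xa[q3]aaaa#a (head 2)
Step 13: X[q3]aaaaa#a (head 1)
Step 14: [q3]Xaaaaa#a (head 0)
Step 15: a[q0]aaaaa#a (head 1)
Step 16: aX[q1]aaaa#a (head 2)
Step 17: aXa[q1]aaa#a (head 3)
Step 18: aXaa[q1]aa#a (head 4)
Step 19: aXaaa[q1]a#a (head 5)
Step 20: aXaaaa[q1]#a (head 6)
Step 21: aXaaaa#[q2]a (head 7)
Step 22: aXaaaa#a[q2]□ (head 8)
Step 23: aXaaaa#[q3]aa (head 7)
Step 24: aXaaaa[q3]#aa (head 6)
Step 25: aXaaa[q3]a#aa (head 5)
Step 26: aXaa[q3]aa#aa (head 4)
Step 27: aXa[q3]aaa#aa (head 3)
Step 28: aX[q3]aaaa#aa (head 2)
Step 29: a[q3]Xaaaa#aa (head 1)
Step 30: aa[q0]aaaa#aa (head 2)
Step 31: aaX[q1]aaa#aa (head 3)
Step 32: aaXa[q1]aa#aa (head 4)
Step 33: aaXaa[q1]a#aa (head 5)
Step 34: aaXaaa[q1]#aa (head 6)
Step 35: aaXaaa#[q2]aa (head 7)
Step 36: aaXaaa#a[q2]a (head 8)
Step 37: aaXaaa#aa[q2]□ (head 9)
Step 38: aaXaaa#a[q3]aa (head 8)
Step 39: aaXaaa#[q3]aaa (head 7)
Step 40: aaXaaa[q3]#aaa (head 6)
Step 41: aaXaa[q3]a#aaa (head 5)
Step 42: aaXa[q3]aa#aaa (head 4)
Step 43: aaX[q3]aaa#aaa (head 3)
Step 44: aa[q3]Xaaa#aaa (head 2)
Step 45: aaa[q0]aaa#aaa (head 3)
Step 46: aaaX[q1]aa#aaa (head 4)
Step 47: aaaXa[q1]a#aaa (head 5)
Step 48: aaaXaa[q1]#aaa (head 6)
Step 49: aaaXaa#[q2]aaa (head 7)
Step 50: aaaXaa#a[q2]aa (head 8)
Step 51: aaaXaa#aa[q2]a (head 9)
Step 52: aaaXaa#aaa[q2]□ (head 10)
Step 53: aaaXaa#aa[q3]aa (head 9)
Step 54: aaaXaa#a[q3]aaa (head 8)
Step 55: aaaXaa#[q3]aaaa (head 7)
Step 56: aaaXaa[q3]#aaaa (head 6)
Step 57: aaaXa[q3]a#aaaa (head 5)
Step 58: aaaX[q3]aa#aaaa (head 4)
Step 59: aaa[q3]Xaa#aaaa (head 3)
Step 60: aaaa[q0]aa#aaaa (head 4)
Step 61: aaaaX[q1]a#aaaa (head 5)
Step 62: aaaaXa[q1]#aaaa (head 6)
Step 63: aaaaXa#[q2]aaaa (head 7)
Step 64: aaaaXa#a[q2]aaa (head 8)
Step 65: aaaaXa#aa[q2]aa (head 9)
Step 66: aaaaXa#aaa[q2]a (head 10)
Step 67: aaaaXa#aaaa[q2]□ (head 11)
Step 68: aaaaXa#aaa[q3]aa (head 10)
Step 69: aaaaXa#aa[q3]aaa (head 9)
Step 70: aaaaXa#a[q3]aaaa (head 8)
Step 71: aaaaXa#[q3]aaaaa (head 7)
Step 72: aaaaXa[q3]#aaaaa (head 6)
Step 73: aaaaX[q3]a#aaaaa (head 5)
Step 74: aaaa[q3]Xa#aaaaa (head 4)
Step 75: aaaaa[q0]a#aaaaa (head 5)
Step 76: aaaaaX[q1]#aaaaa (head 6)
Step 77: aaaaaX#[q2]aaaaa (head 7)
Step 78: aaaaaX#a[q2]aaaa (head 8)
Step 79: aaaaaX#aa[q2]aaa (head 9)
Step 80: aaaaaX#aaa[q2]aa (head 10)
Step 81: aaaaaX#aaaa[q2]a (head 11)
Step 82: aaaaaX#aaaaa[q2]□ (head 12)
Step 83: aaaaaX#aaaa[q3]aa (head 11)
Step 84: aaaaaX#aaa[q3]aaa (head 10)
Step 85: aaaaaX#aa[q3]aaaa (head 9)
Step 86: aaaaaX#a[q3]aaaaa (head 8)
Step 87: aaaaaX#[q3]aaaaaa (head 7)
Step 88: aaaaaX[q3]#aaaaaa (head 6)
Step 89: aaaaa[q3]X#aaaaaa (head 5)
Step 90: aaaaaa[q0]#aaaaaa (head 6)
Step 91: aaaaaa#[q3]aaaaaa (head 7)
Step 92: aaaaaa[q3]#aaaaaa (head 6)
Step 93: aaaaa[q3]a#aaaaaa (head 5)
Step 94: aaaa[q3]aa#aaaaaa (head 4)
Step 95: aaa[q3]aaa#aaaaaa (head 3)
Step 96: aa[q3]aaaa#aaaaaa (head 2)
Step 97: a[q3]aaaaa#aaaaaa (head 1)
Step 98: [q3]aaaaaa#aaaaaa (head 0)
Step 99: [q3]□aaaaaa#aaaaaa (head -1)
Step 100: □[qA]aaaaaa#aaaaaa (head 0)
The machine is in qA, so it halts and accepts.

Final answer: Accept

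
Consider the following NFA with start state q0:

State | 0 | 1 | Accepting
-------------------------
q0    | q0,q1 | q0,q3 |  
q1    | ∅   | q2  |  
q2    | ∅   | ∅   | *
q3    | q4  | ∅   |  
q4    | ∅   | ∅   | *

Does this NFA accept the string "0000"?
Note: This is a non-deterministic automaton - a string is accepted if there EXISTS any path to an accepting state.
Track the set of states the NFA could be in: start {q0}
Read '0': {q0} → {q0, q1}
Read '0': {q0, q1} → {q0, q1}
Read '0': {q0, q1} → {q0, q1}
Read '0': {q0, q1} → {q0, q1}
Final set {q0, q1} contains no accepting state → rejected.

Final answer: No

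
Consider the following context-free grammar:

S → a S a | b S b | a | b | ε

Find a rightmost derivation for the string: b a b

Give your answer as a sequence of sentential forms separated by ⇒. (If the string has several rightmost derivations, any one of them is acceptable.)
Start with S.
Step 1: the rightmost non-terminal is S; apply S → b S b:  b S b
Step 2: the rightmost non-terminal is S; apply S → a:  b a b

Final answer: S ⇒ b S b ⇒ b a b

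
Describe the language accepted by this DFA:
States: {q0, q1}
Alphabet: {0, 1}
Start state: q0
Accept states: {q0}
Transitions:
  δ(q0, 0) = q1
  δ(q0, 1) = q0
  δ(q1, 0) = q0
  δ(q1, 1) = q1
Analyzing the DFA structure:
Start state: q0
Accept states: {q0}
Interpreting what each state remembers (checking against the transitions):
  q0: an even number of 0s has been read so far
  q1: an odd number of 0s has been read so far
  δ(q0, 0): in q0 (an even number of 0s has been read so far), after reading 0 we have: an odd number of 0s has been read so far → q1
  δ(q0, 1): in q0 (an even number of 0s has been read so far), after reading 1 we have: an even number of 0s has been read so far → q0
  δ(q1, 0): in q1 (an odd number of 0s has been read so far), after reading 0 we have: an even number of 0s has been read so far → q0
  δ(q1, 1): in q1 (an odd number of 0s has been read so far), after reading 1 we have: an odd number of 0s has been read so far → q1
A string is accepted iff it ends in {q0}, i.e. an even number of 0s has been read so far.
Language: All binary strings with an even number of 0s

Final answer: All binary strings with an even number of 0s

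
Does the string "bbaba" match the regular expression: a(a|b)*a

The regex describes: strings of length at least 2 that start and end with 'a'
No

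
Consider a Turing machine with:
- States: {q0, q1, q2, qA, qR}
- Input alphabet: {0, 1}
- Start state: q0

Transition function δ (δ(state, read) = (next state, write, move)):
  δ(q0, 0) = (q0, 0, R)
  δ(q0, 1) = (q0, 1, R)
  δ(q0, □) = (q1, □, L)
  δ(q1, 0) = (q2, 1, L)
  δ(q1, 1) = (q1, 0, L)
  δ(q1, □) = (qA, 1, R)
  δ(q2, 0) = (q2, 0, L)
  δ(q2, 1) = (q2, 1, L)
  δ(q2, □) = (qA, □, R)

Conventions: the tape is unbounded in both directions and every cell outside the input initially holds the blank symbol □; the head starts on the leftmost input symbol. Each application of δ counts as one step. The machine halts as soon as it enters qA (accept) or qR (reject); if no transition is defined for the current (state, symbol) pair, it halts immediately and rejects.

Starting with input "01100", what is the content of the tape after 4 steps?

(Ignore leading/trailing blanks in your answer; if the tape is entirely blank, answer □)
Step 0: [q0]01100 (head at position 0)
Step 1: δ(q0, 0) = (q0, 0, R)  ⊢  0[q0]1100 (head at position 1)
Step 2: δ(q0, 1) = (q0, 1, R)  ⊢  01[q0]100 (head at position 2)
Step 3: δ(q0, 1) = (q0, 1, R)  ⊢  011[q0]00 (head at position 3)
Step 4: δ(q0, 0) = (q0, 0, R)  ⊢  0110[q0]0 (head at position 4)
Tape after 4 steps (ignoring surrounding blanks): 01100

Final answer: Tape: 01100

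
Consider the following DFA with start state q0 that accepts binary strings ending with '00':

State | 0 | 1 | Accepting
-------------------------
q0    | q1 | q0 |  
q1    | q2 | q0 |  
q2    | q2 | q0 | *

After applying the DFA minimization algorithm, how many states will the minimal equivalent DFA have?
All 3 states are reachable from q0, so none can be removed as unreachable.
Table-filling: first mark every (accepting, non-accepting) pair as distinguishable (accepting: {q2}; non-accepting: {q0, q1}).
Round 1: (q0, q1) on '0' go to q1 and q2, already distinguishable → mark.
Every pair of states is distinguishable, so the DFA is already minimal.
Equivalence classes: {q0}, {q1}, {q2} → 3 states.

Final answer: 3 states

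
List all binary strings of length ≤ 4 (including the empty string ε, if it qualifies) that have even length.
Checking every binary string of length 0 to 4:
  Length 0: accepted: ε | rejected: (none)
  Length 1: accepted: (none) | rejected: 0, 1
  Length 2: accepted: 00, 01, 10, 11 | rejected: (none)
  Length 3: accepted: (none) | rejected: 000, 001, 010, 011, 100, 101, 110, 111
  Length 4: accepted: 0000, 0001, 0010, 0011, 0100, 0101, 0110, 0111, 1000, 1001, 1010, 1011, 1100, 1101, 1110, 1111 | rejected: (none)
Total: 21 string(s).

Final answer: ε, 00, 01, 10, 11, 0000, 0001, 0010, 0011, 0100, 0101, 0110, 0111, 1000, 1001, 1010, 1011, 1100, 1101, 1110, 1111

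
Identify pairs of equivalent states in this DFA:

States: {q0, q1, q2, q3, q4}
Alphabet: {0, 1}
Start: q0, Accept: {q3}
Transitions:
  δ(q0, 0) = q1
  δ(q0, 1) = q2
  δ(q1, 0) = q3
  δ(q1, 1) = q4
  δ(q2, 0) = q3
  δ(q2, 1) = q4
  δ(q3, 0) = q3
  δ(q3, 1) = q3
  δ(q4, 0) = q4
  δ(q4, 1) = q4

Using the table-filling algorithm:
Round 0 – mark pairs where exactly one state is accepting: (q0,q3), (q1,q3), (q2,q3), (q3,q4)
Round 1 – newly marked: (q0,q1) [on 0: q1 vs q3, already marked]; (q0,q2) [on 0: q1 vs q3, already marked]; (q1,q4) [on 0: q3 vs q4, already marked]; (q2,q4) [on 0: q3 vs q4, already marked]
Round 2 – newly marked: (q0,q4) [on 0: q1 vs q4, already marked]
No further pairs can be marked.
(q1, q2) unmarked: δ(q1,0)=q3, δ(q2,0)=q3; δ(q1,1)=q4, δ(q2,1)=q4 → equivalent
Equivalent pairs: (q1, q2)

Final answer: Equivalent pairs: (q1, q2)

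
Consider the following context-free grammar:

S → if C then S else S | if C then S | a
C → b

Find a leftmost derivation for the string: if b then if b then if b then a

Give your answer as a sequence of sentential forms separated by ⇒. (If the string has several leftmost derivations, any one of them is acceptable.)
Start with S.
Step 1: the leftmost non-terminal is S; apply S → if C then S:  if C then S
Step 2: the leftmost non-terminal is C; apply C → b:  if b then S
Step 3: the leftmost non-terminal is S; apply S → if C then S:  if b then if C then S
Step 4: the leftmost non-terminal is C; apply C → b:  if b then if b then S
Step 5: the leftmost non-terminal is S; apply S → if C then S:  if b then if b then if C then S
Step 6: the leftmost non-terminal is C; apply C → b:  if b then if b then if b then S
Step 7: the leftmost non-terminal is S; apply S → a:  if b then if b then if b then a

Final answer: S ⇒ if C then S ⇒ if b then S ⇒ if b then if C then S ⇒ if b then if b then S ⇒ if b then if b then if C then S ⇒ if b then if b then if b then S ⇒ if b then if b then if b then a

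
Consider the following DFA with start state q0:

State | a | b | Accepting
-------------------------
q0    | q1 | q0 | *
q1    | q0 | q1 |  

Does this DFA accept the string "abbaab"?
Start in q0.
Read 'a': q0 → q1
Read 'b': q1 → q1
Read 'b': q1 → q1
Read 'a': q1 → q0
Read 'a': q0 → q1
Read 'b': q1 → q1
Final state q1 is not accepting, so the string is rejected.

Final answer: No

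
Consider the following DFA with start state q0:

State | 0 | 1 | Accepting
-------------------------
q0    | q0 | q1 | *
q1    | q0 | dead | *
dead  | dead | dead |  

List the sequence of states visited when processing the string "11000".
q0 → q1 → dead → dead → dead → dead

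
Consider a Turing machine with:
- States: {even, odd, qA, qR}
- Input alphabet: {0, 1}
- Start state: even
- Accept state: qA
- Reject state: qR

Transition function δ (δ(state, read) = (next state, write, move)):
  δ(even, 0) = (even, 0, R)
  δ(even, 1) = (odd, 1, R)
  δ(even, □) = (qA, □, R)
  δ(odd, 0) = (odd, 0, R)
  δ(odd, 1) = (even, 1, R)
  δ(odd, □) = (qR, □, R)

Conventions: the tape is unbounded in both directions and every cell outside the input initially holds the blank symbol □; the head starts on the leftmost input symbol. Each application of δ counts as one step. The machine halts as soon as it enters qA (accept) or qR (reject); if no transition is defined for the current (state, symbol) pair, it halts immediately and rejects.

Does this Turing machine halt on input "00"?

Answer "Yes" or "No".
Step 0: [even]00 (head at position 0)
Step 1: δ(even, 0) = (even, 0, R)  ⊢  0[even]0 (head at position 1)
Step 2: δ(even, 0) = (even, 0, R)  ⊢  00[even]□ (head at position 2)
Step 3: δ(even, □) = (qA, □, R)  ⊢  00□[qA]□ (head at position 3)
The machine is in qA, so it halts and accepts.
It halts after 3 steps.

Final answer: Yes - halts after 3 steps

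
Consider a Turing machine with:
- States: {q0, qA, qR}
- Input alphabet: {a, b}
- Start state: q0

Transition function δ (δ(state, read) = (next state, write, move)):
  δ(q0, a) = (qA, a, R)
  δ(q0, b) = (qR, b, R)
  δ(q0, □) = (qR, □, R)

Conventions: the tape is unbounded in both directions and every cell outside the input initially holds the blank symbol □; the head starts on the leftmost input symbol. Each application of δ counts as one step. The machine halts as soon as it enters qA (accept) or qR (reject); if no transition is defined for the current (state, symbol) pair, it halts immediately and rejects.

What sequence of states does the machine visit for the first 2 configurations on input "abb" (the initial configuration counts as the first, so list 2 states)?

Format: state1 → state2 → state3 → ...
Step 0: [q0]abb (head at position 0)
Step 1: δ(q0, a) = (qA, a, R)  ⊢  a[qA]bb (head at position 1)
Reading off the states of these 2 configurations: q0 → qA

Final answer: q0 → qA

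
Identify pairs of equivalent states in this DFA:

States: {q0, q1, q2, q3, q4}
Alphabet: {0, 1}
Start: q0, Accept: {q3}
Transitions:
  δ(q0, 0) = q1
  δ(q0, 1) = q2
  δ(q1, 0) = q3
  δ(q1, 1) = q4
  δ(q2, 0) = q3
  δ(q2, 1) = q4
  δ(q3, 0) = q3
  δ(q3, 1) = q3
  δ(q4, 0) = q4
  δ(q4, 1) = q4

Using the table-filling algorithm:
Round 0 – mark pairs where exactly one state is accepting: (q0,q3), (q1,q3), (q2,q3), (q3,q4)
Round 1 – newly marked: (q0,q1) [on 0: q1 vs q3, already marked]; (q0,q2) [on 0: q1 vs q3, already marked]; (q1,q4) [on 0: q3 vs q4, already marked]; (q2,q4) [on 0: q3 vs q4, already marked]
Round 2 – newly marked: (q0,q4) [on 0: q1 vs q4, already marked]
No further pairs can be marked.
(q1, q2) unmarked: δ(q1,0)=q3, δ(q2,0)=q3; δ(q1,1)=q4, δ(q2,1)=q4 → equivalent
Equivalent pairs: (q1, q2)

Final answer: Equivalent pairs: (q1, q2)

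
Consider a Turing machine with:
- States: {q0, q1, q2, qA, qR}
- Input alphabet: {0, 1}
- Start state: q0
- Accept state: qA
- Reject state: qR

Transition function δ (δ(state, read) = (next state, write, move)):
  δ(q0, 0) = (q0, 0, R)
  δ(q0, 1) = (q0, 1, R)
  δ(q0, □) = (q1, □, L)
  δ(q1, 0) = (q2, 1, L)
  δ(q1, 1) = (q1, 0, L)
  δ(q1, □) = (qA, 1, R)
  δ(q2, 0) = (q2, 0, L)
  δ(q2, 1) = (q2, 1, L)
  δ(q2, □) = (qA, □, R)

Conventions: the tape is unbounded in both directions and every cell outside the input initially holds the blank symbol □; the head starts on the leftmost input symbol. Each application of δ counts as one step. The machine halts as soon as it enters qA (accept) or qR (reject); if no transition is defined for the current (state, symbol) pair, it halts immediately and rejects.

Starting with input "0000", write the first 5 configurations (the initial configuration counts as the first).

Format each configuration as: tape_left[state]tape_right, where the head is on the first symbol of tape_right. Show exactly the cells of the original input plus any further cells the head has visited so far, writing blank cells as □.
Step 0: [q0]0000 (head at position 0)
Step 1: δ(q0, 0) = (q0, 0, R)  ⊢  0[q0]000 (head at position 1)
Step 2: δ(q0, 0) = (q0, 0, R)  ⊢  00[q0]00 (head at position 2)
Step 3: δ(q0, 0) = (q0, 0, R)  ⊢  000[q0]0 (head at position 3)
Step 4: δ(q0, 0) = (q0, 0, R)  ⊢  0000[q0]□ (head at position 4)

Final answer: [q0]0000 ⊢ 0[q0]000 ⊢ 00[q0]00 ⊢ 000[q0]0 ⊢ 0000[q0]□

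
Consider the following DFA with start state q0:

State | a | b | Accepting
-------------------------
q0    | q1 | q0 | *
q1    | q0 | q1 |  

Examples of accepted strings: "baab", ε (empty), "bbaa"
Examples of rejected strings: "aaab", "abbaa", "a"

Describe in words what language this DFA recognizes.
strings over {a,b} with an even number of a's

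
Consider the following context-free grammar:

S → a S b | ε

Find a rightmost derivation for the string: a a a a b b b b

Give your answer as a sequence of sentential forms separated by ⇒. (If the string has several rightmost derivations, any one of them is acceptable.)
Start with S.
Step 1: the rightmost non-terminal is S; apply S → a S b:  a S b
Step 2: the rightmost non-terminal is S; apply S → a S b:  a a S b b
Step 3: the rightmost non-terminal is S; apply S → a S b:  a a a S b b b
Step 4: the rightmost non-terminal is S; apply S → a S b:  a a a a S b b b b
Step 5: the rightmost non-terminal is S; apply S → ε:  a a a a b b b b

Final answer: S ⇒ a S b ⇒ a a S b b ⇒ a a a S b b b ⇒ a a a a S b b b b ⇒ a a a a b b b b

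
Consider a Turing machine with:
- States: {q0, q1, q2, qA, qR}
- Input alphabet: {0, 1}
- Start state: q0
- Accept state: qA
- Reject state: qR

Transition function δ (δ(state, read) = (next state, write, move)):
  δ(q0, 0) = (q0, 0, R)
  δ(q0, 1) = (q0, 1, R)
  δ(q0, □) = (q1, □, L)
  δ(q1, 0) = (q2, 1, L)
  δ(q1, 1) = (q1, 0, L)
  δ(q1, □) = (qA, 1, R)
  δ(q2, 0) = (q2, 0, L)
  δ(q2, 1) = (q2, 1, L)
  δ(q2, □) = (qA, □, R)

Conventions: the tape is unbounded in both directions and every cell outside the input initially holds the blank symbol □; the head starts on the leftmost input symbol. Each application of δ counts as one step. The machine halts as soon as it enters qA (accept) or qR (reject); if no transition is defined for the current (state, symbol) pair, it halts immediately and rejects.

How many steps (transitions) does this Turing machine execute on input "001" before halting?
Step 0: [q0]001 (head at position 0)
Step 1: δ(q0, 0) = (q0, 0, R)  ⊢  0[q0]01 (head at position 1)
Step 2: δ(q0, 0) = (q0, 0, R)  ⊢  00[q0]1 (head at position 2)
Step 3: δ(q0, 1) = (q0, 1, R)  ⊢  001[q0]□ (head at position 3)
Step 4: δ(q0, □) = (q1, □, L)  ⊢  00[q1]1□ (head at position 2)
Step 5: δ(q1, 1) = (q1, 0, L)  ⊢  0[q1]00□ (head at position 1)
Step 6: δ(q1, 0) = (q2, 1, L)  ⊢  [q2]010□ (head at position 0)
Step 7: δ(q2, 0) = (q2, 0, L)  ⊢  [q2]□010□ (head at position -1)
Step 8: δ(q2, □) = (qA, □, R)  ⊢  □[qA]010□ (head at position 0)
The machine is in qA, so it halts and accepts.
Number of transitions executed: 8.

Final answer: 8 steps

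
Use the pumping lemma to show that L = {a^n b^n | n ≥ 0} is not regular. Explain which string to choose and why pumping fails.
Language: L = {a^n b^n | n ≥ 0} (equal numbers of a's followed by b's)
Step 1: Assume for contradiction that L is regular, with pumping length p.
Step 2: Choose s = a^p b^p. Then s ∈ L (it has p a's followed by p b's) and |s| ≥ p.
Step 3: Consider any decomposition s = xyz with |xy| ≤ p and |y| > 0. Since |xy| ≤ p and the first p symbols of s are all a's, y = a^k for some k with 1 ≤ k ≤ p.
Step 4: Pumping up (i = 2): xy²z = a^(p+k) b^p, which has more a's than b's, so xy²z ∉ L.
This contradicts the pumping lemma, so L is not regular.

Final answer: Choose s = a^p b^p. Since |xy| ≤ p, y = a^k with k ≥ 1. Then xy²z = a^(p+k) b^p ∉ L.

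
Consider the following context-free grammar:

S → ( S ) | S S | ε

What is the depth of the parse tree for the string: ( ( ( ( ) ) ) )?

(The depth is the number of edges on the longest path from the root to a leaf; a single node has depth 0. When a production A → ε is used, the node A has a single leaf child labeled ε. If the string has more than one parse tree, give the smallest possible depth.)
The string is 4 nested pairs. The shallowest parse tree applies S → ( S ) 4 times (one node per nested pair, each a child of the previous) and then S → ε in the middle.
S nodes at depths 0..4, ε leaf at depth 5; parentheses leaves are at depths 1..4.
(Using S → S S with an S → ε child anywhere only adds levels, so it cannot give a shallower tree.)
Depth = 5.

Final answer: 5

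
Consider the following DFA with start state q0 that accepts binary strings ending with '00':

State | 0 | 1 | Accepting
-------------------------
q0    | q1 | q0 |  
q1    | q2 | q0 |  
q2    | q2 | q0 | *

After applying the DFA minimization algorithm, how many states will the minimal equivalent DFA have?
All 3 states are reachable from q0, so none can be removed as unreachable.
Table-filling: first mark every (accepting, non-accepting) pair as distinguishable (accepting: {q2}; non-accepting: {q0, q1}).
Round 1: (q0, q1) on '0' go to q1 and q2, already distinguishable → mark.
Every pair of states is distinguishable, so the DFA is already minimal.
Equivalence classes: {q0}, {q1}, {q2} → 3 states.

Final answer: 3 states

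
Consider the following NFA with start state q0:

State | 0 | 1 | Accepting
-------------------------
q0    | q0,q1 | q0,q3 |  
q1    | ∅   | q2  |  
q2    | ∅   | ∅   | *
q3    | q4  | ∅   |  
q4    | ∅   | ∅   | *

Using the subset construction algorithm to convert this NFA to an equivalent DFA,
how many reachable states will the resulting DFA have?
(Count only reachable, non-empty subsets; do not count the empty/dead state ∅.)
Start subset: {q0}
{q0}: on 0 → {q0, q1}, on 1 → {q0, q3}
{q0, q1}: on 0 → {q0, q1}, on 1 → {q0, q2, q3}
{q0, q3}: on 0 → {q0, q1, q4}, on 1 → {q0, q3}
{q0, q2, q3}: on 0 → {q0, q1, q4}, on 1 → {q0, q3}
{q0, q1, q4}: on 0 → {q0, q1}, on 1 → {q0, q2, q3}
Reachable non-empty subsets: {q0}, {q0, q1}, {q0, q3}, {q0, q2, q3}, {q0, q1, q4} — 5 in total.

Final answer: 5 states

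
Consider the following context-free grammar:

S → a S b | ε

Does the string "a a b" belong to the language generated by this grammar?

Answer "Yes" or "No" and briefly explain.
Every derivation applies S → a S b some number n of times and then S → ε, producing a^n b^n with equally many a's and b's. The string a a b has two a's but only one b, so it cannot be derived.

Final answer: No - no valid derivation exists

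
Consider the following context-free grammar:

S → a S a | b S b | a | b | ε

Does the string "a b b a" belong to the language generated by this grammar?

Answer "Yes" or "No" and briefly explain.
A derivation exists: S ⇒ a S a ⇒ a b S b a ⇒ a b b a (using S → a S a, S → b S b, then S → ε).

Final answer: Yes - a valid derivation exists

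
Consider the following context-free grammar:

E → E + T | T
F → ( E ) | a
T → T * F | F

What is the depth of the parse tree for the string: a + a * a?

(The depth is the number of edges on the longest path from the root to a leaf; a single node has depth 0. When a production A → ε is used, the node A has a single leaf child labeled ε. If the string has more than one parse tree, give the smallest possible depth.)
The grammar is unambiguous; the parse tree of a + a * a is:
E → E + T at the root (depth 0).
  Left E (depth 1) → T (2) → F (3) → a (4).
  Right T (depth 1) → T * F; that T (2) → F (3) → a (4); F (2) → a (3).
The longest root-to-leaf paths have 4 edges.
Depth = 4.

Final answer: 4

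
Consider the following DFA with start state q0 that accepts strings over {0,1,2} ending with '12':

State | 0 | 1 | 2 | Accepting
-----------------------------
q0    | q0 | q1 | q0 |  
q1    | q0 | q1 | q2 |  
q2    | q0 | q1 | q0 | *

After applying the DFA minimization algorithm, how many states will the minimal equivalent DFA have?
All 3 states are reachable from q0, so none can be removed as unreachable.
Table-filling: first mark every (accepting, non-accepting) pair as distinguishable (accepting: {q2}; non-accepting: {q0, q1}).
Round 1: (q0, q1) on '2' go to q0 and q2, already distinguishable → mark.
Every pair of states is distinguishable, so the DFA is already minimal.
Equivalence classes: {q0}, {q1}, {q2} → 3 states.

Final answer: 3 states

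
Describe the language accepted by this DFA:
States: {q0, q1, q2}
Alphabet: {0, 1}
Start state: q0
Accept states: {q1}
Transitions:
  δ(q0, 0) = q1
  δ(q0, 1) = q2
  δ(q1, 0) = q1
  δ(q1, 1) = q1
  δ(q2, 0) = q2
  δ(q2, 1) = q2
Analyzing the DFA structure:
Start state: q0
Accept states: {q1}
Interpreting what each state remembers (checking against the transitions):
  q0: nothing has been read yet
  q1: the first symbol was 0
  q2: the first symbol was 1 (trap state)
  δ(q0, 0): in q0 (nothing has been read yet), after reading 0 we have: the first symbol was 0 → q1
  δ(q0, 1): in q0 (nothing has been read yet), after reading 1 we have: the first symbol was 1 (trap state) → q2
  δ(q1, 0): in q1 (the first symbol was 0), after reading 0 we have: the first symbol was 0 → q1
  δ(q1, 1): in q1 (the first symbol was 0), after reading 1 we have: the first symbol was 0 → q1
  δ(q2, 0): in q2 (the first symbol was 1 (trap state)), after reading 0 we have: the first symbol was 1 (trap state) → q2
  δ(q2, 1): in q2 (the first symbol was 1 (trap state)), after reading 1 we have: the first symbol was 1 (trap state) → q2
A string is accepted iff it ends in {q1}, i.e. the first symbol was 0.
Language: All binary strings starting with 0

Final answer: All binary strings starting with 0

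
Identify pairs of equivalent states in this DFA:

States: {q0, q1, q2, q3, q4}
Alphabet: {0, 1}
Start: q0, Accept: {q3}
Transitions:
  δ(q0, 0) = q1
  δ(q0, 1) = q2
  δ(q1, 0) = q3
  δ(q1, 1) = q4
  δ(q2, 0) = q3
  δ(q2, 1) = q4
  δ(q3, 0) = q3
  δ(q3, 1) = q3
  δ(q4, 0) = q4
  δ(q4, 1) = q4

Using the table-filling algorithm:
Round 0 – mark pairs where exactly one state is accepting: (q0,q3), (q1,q3), (q2,q3), (q3,q4)
Round 1 – newly marked: (q0,q1) [on 0: q1 vs q3, already marked]; (q0,q2) [on 0: q1 vs q3, already marked]; (q1,q4) [on 0: q3 vs q4, already marked]; (q2,q4) [on 0: q3 vs q4, already marked]
Round 2 – newly marked: (q0,q4) [on 0: q1 vs q4, already marked]
No further pairs can be marked.
(q1, q2) unmarked: δ(q1,0)=q3, δ(q2,0)=q3; δ(q1,1)=q4, δ(q2,1)=q4 → equivalent
Equivalent pairs: (q1, q2)

Final answer: Equivalent pairs: (q1, q2)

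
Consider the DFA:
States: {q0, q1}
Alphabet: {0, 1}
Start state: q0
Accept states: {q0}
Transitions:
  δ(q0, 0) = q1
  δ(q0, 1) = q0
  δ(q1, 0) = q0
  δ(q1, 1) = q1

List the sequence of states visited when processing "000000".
Starting at q0
Read '0': q0 -> q1
Read '0': q1 -> q0
Read '0': q0 -> q1
Read '0': q1 -> q0
Read '0': q0 -> q1
Read '0': q1 -> q0

Final answer: q0 -> q1 -> q0 -> q1 -> q0 -> q1 -> q0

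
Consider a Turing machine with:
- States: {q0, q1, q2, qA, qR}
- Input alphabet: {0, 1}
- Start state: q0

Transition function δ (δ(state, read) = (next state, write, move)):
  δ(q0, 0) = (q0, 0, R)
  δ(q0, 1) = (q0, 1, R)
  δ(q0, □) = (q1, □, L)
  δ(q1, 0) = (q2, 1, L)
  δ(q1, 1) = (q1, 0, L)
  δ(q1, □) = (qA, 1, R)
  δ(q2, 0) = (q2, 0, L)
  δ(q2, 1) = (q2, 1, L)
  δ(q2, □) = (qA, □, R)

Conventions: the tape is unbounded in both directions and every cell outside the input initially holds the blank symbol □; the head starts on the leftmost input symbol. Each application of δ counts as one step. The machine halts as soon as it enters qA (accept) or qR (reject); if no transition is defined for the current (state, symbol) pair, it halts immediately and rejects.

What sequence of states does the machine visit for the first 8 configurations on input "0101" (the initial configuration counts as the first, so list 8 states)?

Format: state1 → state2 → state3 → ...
Step 0: [q0]0101 (head at position 0)
Step 1: δ(q0, 0) = (q0, 0, R)  ⊢  0[q0]101 (head at position 1)
Step 2: δ(q0, 1) = (q0, 1, R)  ⊢  01[q0]01 (head at position 2)
Step 3: δ(q0, 0) = (q0, 0, R)  ⊢  010[q0]1 (head at position 3)
Step 4: δ(q0, 1) = (q0, 1, R)  ⊢  0101[q0]□ (head at position 4)
Step 5: δ(q0, □) = (q1, □, L)  ⊢  010[q1]1□ (head at position 3)
Step 6: δ(q1, 1) = (q1, 0, L)  ⊢  01[q1]00□ (head at position 2)
Step 7: δ(q1, 0) = (q2, 1, L)  ⊢  0[q2]110□ (head at position 1)
Reading off the states of these 8 configurations: q0 → q0 → q0 → q0 → q0 → q1 → q1 → q2

Final answer: q0 → q0 → q0 → q0 → q0 → q1 → q1 → q2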